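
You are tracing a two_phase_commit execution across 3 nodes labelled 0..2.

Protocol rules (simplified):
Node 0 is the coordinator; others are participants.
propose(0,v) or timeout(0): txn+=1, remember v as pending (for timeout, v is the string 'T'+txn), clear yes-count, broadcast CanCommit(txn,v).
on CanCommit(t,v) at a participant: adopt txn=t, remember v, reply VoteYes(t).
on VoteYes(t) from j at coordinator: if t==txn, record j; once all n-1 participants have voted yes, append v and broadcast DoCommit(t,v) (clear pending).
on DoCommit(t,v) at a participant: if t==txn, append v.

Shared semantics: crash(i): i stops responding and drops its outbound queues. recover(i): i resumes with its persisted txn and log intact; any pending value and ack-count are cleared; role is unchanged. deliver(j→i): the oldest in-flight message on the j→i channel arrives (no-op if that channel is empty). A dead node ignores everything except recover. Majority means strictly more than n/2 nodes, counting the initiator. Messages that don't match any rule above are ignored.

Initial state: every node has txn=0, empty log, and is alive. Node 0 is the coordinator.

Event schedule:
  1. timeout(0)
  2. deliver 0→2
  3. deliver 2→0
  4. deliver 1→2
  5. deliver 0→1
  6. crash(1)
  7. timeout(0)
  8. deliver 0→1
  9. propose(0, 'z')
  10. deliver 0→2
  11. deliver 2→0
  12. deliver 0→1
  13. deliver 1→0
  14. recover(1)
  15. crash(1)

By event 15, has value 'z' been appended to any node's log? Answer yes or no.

no

e1 timeout(0): 0[coor,t=1,-]
e2 deliver 0→2: 2[part,t=1,-]
e3 deliver 2→0: ·
e4 deliver 1→2: ·
e5 deliver 0→1: 1[part,t=1,-]
e6 crash(1): 1[✗part,t=1,-]
e7 timeout(0): 0[coor,t=2,-]
e8 deliver 0→1: ·
e9 propose(0,'z'): 0[coor,t=3,-]
e10 deliver 0→2: 2[part,t=2,-]
e11 deliver 2→0: ·
e12 deliver 0→1: ·
e13 deliver 1→0: ·
e14 recover(1): 1[part,t=1,-]
e15 crash(1): 1[✗part,t=1,-]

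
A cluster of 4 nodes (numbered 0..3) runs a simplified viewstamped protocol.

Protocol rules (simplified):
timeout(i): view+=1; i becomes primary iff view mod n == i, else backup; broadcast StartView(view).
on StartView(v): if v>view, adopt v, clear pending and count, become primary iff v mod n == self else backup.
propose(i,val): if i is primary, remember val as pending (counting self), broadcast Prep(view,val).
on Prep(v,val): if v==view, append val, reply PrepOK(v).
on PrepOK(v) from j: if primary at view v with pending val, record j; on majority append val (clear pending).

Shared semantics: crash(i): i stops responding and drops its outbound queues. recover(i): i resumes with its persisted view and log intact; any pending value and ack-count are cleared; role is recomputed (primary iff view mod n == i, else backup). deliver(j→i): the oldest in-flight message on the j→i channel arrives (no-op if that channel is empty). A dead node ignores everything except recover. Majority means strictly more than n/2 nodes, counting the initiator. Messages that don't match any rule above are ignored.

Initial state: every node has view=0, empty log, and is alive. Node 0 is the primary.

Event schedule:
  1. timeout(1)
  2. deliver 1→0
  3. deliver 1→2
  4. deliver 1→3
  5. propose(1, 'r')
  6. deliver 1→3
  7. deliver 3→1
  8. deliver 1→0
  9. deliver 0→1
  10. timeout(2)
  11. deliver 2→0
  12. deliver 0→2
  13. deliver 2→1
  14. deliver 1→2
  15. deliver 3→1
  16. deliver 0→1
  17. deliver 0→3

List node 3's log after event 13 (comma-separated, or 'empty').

r

[1] timeout(1) → N1(prim v1 [-])
[2] deliver 1→0 → N0(back v1 [-])
[3] deliver 1→2 → N2(back v1 [-])
[4] deliver 1→3 → N3(back v1 [-])
[5] propose(1,'r') → ∅
[6] deliver 1→3 → N3(back v1 [r])
[7] deliver 3→1 → ∅
[8] deliver 1→0 → N0(back v1 [r])
[9] deliver 0→1 → N1(prim v1 [r])
[10] timeout(2) → N2(prim v2 [-])
[11] deliver 2→0 → N0(back v2 [r])
[12] deliver 0→2 → ∅
[13] deliver 2→1 → N1(back v2 [r])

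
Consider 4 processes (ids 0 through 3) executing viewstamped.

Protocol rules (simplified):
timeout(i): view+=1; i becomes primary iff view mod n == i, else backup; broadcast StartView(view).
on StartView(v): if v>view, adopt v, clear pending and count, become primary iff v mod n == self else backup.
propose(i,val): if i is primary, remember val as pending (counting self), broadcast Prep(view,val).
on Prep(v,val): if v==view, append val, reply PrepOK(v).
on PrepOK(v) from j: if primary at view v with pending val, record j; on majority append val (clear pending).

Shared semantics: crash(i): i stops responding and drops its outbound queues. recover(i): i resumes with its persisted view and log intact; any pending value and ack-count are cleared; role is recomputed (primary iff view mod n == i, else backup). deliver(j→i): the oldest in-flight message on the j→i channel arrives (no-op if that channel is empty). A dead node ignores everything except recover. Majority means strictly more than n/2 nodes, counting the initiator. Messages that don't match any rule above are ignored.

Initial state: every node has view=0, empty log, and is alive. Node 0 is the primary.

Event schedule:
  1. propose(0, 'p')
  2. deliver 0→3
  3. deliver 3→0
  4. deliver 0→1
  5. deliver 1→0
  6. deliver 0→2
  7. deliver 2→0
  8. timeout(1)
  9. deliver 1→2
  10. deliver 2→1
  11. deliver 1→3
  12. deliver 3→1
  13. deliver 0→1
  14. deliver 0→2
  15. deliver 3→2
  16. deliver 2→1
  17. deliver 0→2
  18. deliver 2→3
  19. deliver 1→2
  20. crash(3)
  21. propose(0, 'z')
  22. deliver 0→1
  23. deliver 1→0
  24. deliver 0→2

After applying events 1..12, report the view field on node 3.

after 1 — propose(0,'p'): ·
after 2 — deliver 0→3: n3:back/v0/[p]
after 3 — deliver 3→0: ·
after 4 — deliver 0→1: n1:back/v0/[p]
after 5 — deliver 1→0: n0:prim/v0/[p]
after 6 — deliver 0→2: n2:back/v0/[p]
after 7 — deliver 2→0: ·
after 8 — timeout(1): n1:prim/v1/[p]
after 9 — deliver 1→2: n2:back/v1/[p]
after 10 — deliver 2→1: ·
after 11 — deliver 1→3: n3:back/v1/[p]
after 12 — deliver 3→1: ·

1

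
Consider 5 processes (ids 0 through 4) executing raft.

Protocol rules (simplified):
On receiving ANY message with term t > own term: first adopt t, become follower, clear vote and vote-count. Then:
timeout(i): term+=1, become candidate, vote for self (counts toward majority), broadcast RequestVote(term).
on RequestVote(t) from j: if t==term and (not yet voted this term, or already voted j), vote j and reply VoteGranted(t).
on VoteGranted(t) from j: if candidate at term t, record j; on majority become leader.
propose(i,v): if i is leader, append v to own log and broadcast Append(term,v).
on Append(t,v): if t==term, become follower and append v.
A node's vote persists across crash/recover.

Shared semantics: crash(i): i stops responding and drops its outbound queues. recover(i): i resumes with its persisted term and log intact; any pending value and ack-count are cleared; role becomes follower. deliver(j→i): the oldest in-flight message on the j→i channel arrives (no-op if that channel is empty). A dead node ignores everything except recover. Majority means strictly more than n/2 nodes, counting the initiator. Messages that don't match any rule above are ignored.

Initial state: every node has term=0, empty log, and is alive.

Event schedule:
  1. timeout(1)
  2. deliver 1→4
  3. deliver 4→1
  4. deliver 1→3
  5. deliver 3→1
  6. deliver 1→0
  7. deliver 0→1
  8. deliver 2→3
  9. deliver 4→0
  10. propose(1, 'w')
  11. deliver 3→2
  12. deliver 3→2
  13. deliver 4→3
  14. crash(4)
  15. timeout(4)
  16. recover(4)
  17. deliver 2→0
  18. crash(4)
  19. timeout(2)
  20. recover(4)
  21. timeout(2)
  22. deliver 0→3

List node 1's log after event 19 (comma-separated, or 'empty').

w

1. timeout(1):  <1:cand t1 ->
2. deliver 1→4:  <4:foll t1 ->
3. deliver 4→1:  nop
4. deliver 1→3:  <3:foll t1 ->
5. deliver 3→1:  <1:lead t1 ->
6. deliver 1→0:  <0:foll t1 ->
7. deliver 0→1:  nop
8. deliver 2→3:  nop
9. deliver 4→0:  nop
10. propose(1,'w'):  <1:lead t1 w>
11. deliver 3→2:  nop
12. deliver 3→2:  nop
13. deliver 4→3:  nop
14. crash(4):  <4:✗foll t1 ->
15. timeout(4):  nop
16. recover(4):  <4:foll t1 ->
17. deliver 2→0:  nop
18. crash(4):  <4:✗foll t1 ->
19. timeout(2):  <2:cand t1 ->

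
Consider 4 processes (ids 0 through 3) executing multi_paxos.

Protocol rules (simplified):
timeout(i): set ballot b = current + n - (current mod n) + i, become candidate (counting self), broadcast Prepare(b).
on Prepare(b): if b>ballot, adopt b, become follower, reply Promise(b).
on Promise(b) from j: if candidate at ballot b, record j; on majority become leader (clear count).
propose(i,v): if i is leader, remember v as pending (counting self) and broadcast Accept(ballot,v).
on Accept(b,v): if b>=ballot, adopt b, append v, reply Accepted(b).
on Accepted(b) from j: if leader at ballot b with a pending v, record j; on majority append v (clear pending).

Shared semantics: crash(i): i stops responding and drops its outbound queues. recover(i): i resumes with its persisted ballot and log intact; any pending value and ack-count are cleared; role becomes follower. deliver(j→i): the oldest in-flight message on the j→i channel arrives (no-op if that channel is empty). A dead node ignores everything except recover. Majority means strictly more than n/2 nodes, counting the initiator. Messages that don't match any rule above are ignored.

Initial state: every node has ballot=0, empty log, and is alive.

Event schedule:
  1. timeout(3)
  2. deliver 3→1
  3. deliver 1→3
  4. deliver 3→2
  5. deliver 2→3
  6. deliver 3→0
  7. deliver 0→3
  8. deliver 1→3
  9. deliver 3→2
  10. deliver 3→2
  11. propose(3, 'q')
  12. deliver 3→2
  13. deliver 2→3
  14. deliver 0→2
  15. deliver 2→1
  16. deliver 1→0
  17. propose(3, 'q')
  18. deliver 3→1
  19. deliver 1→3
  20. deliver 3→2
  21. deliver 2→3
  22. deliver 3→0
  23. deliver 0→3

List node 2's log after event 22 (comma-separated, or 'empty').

1. timeout(3):  <3:cand b7 ->
2. deliver 3→1:  <1:foll b7 ->
3. deliver 1→3:  nop
4. deliver 3→2:  <2:foll b7 ->
5. deliver 2→3:  <3:lead b7 ->
6. deliver 3→0:  <0:foll b7 ->
7. deliver 0→3:  nop
8. deliver 1→3:  nop
9. deliver 3→2:  nop
10. deliver 3→2:  nop
11. propose(3,'q'):  nop
12. deliver 3→2:  <2:foll b7 q>
13. deliver 2→3:  nop
14. deliver 0→2:  nop
15. deliver 2→1:  nop
16. deliver 1→0:  nop
17. propose(3,'q'):  nop
18. deliver 3→1:  <1:foll b7 q>
19. deliver 1→3:  nop
20. deliver 3→2:  <2:foll b7 q,q>
21. deliver 2→3:  <3:lead b7 q>
22. deliver 3→0:  <0:foll b7 q>

q,q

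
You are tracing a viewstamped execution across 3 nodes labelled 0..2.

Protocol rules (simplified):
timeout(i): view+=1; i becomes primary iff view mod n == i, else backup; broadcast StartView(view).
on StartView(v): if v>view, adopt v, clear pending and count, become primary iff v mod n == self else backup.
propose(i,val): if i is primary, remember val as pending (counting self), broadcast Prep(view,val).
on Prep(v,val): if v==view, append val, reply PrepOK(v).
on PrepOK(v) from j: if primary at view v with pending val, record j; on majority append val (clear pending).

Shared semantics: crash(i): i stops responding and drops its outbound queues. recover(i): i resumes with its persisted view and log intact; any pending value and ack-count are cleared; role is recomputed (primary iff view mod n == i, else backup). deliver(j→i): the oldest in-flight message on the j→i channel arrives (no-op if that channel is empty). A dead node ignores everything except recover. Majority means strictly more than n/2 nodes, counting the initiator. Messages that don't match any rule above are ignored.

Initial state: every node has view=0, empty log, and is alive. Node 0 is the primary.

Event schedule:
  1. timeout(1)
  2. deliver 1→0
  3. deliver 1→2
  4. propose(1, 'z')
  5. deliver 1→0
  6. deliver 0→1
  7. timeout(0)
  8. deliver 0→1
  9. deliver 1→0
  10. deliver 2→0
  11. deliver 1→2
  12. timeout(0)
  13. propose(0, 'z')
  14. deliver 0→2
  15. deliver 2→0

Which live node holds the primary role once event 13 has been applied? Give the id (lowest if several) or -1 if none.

[1] timeout(1) → N1(prim v1 [-])
[2] deliver 1→0 → N0(back v1 [-])
[3] deliver 1→2 → N2(back v1 [-])
[4] propose(1,'z') → ∅
[5] deliver 1→0 → N0(back v1 [z])
[6] deliver 0→1 → N1(prim v1 [z])
[7] timeout(0) → N0(back v2 [z])
[8] deliver 0→1 → N1(back v2 [z])
[9] deliver 1→0 → ∅
[10] deliver 2→0 → ∅
[11] deliver 1→2 → N2(back v1 [z])
[12] timeout(0) → N0(prim v3 [z])
[13] propose(0,'z') → ∅

0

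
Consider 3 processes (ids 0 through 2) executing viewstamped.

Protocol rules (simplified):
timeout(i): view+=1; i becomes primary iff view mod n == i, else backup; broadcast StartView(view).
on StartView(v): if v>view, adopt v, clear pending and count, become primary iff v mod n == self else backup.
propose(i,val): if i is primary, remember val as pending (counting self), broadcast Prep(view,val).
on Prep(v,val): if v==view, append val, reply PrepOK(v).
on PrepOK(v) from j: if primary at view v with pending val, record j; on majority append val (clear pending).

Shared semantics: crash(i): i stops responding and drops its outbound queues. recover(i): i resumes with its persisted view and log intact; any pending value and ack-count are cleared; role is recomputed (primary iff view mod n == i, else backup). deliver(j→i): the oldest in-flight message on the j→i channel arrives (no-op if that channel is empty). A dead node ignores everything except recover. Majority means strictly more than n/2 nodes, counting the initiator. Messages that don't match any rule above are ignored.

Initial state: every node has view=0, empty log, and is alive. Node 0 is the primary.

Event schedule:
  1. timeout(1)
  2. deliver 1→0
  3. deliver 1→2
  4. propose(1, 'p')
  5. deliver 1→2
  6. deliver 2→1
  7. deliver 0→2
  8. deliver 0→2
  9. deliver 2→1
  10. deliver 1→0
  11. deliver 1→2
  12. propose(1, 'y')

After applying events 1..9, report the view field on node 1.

1

[1] timeout(1) → N1(prim v1 [-])
[2] deliver 1→0 → N0(back v1 [-])
[3] deliver 1→2 → N2(back v1 [-])
[4] propose(1,'p') → ∅
[5] deliver 1→2 → N2(back v1 [p])
[6] deliver 2→1 → N1(prim v1 [p])
[7] deliver 0→2 → ∅
[8] deliver 0→2 → ∅
[9] deliver 2→1 → ∅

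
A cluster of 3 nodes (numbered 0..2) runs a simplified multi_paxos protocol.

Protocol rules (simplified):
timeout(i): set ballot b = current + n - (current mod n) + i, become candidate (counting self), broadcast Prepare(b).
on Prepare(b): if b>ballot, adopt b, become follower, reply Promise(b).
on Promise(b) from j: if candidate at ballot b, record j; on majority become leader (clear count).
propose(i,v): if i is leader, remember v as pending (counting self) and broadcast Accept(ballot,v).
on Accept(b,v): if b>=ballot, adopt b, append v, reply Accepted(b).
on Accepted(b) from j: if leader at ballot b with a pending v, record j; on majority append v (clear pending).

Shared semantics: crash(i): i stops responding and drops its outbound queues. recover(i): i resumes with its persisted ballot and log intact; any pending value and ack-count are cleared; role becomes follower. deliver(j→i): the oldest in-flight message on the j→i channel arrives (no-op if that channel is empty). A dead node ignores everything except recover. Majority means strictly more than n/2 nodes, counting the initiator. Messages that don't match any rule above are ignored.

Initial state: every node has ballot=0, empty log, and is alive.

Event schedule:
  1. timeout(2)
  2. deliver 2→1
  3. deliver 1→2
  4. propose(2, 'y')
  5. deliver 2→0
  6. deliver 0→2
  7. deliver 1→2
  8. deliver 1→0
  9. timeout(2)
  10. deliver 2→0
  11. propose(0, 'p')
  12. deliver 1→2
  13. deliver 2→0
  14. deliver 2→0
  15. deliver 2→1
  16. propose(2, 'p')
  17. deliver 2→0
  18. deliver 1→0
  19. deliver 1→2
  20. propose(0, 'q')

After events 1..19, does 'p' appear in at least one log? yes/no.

[1] timeout(2) → N2(cand b5 [-])
[2] deliver 2→1 → N1(foll b5 [-])
[3] deliver 1→2 → N2(lead b5 [-])
[4] propose(2,'y') → ∅
[5] deliver 2→0 → N0(foll b5 [-])
[6] deliver 0→2 → ∅
[7] deliver 1→2 → ∅
[8] deliver 1→0 → ∅
[9] timeout(2) → N2(cand b8 [-])
[10] deliver 2→0 → N0(foll b5 [y])
[11] propose(0,'p') → ∅
[12] deliver 1→2 → ∅
[13] deliver 2→0 → N0(foll b8 [y])
[14] deliver 2→0 → ∅
[15] deliver 2→1 → N1(foll b5 [y])
[16] propose(2,'p') → ∅
[17] deliver 2→0 → ∅
[18] deliver 1→0 → ∅
[19] deliver 1→2 → ∅

no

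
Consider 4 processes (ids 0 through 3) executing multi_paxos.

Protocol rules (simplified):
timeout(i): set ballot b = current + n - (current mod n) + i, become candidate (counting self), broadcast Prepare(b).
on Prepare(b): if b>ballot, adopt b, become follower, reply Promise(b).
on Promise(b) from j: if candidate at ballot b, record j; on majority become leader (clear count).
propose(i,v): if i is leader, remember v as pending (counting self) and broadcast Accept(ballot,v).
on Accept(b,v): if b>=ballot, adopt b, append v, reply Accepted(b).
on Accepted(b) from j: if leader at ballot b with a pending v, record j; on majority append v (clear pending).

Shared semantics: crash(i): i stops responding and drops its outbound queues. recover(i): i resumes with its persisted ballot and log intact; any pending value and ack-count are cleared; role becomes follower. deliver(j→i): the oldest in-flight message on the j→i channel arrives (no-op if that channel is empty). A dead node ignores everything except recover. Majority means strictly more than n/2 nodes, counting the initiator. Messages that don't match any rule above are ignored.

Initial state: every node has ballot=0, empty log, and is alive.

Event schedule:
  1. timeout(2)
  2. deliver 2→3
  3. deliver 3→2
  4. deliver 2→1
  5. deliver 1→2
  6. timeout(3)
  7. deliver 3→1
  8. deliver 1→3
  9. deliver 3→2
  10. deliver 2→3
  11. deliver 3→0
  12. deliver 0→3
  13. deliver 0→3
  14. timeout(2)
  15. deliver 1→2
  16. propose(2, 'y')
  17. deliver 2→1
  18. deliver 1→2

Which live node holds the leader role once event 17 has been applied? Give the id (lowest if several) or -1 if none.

3

[1] timeout(2) → N2(cand b6 [-])
[2] deliver 2→3 → N3(foll b6 [-])
[3] deliver 3→2 → ∅
[4] deliver 2→1 → N1(foll b6 [-])
[5] deliver 1→2 → N2(lead b6 [-])
[6] timeout(3) → N3(cand b11 [-])
[7] deliver 3→1 → N1(foll b11 [-])
[8] deliver 1→3 → ∅
[9] deliver 3→2 → N2(foll b11 [-])
[10] deliver 2→3 → N3(lead b11 [-])
[11] deliver 3→0 → N0(foll b11 [-])
[12] deliver 0→3 → ∅
[13] deliver 0→3 → ∅
[14] timeout(2) → N2(cand b14 [-])
[15] deliver 1→2 → ∅
[16] propose(2,'y') → ∅
[17] deliver 2→1 → N1(foll b14 [-])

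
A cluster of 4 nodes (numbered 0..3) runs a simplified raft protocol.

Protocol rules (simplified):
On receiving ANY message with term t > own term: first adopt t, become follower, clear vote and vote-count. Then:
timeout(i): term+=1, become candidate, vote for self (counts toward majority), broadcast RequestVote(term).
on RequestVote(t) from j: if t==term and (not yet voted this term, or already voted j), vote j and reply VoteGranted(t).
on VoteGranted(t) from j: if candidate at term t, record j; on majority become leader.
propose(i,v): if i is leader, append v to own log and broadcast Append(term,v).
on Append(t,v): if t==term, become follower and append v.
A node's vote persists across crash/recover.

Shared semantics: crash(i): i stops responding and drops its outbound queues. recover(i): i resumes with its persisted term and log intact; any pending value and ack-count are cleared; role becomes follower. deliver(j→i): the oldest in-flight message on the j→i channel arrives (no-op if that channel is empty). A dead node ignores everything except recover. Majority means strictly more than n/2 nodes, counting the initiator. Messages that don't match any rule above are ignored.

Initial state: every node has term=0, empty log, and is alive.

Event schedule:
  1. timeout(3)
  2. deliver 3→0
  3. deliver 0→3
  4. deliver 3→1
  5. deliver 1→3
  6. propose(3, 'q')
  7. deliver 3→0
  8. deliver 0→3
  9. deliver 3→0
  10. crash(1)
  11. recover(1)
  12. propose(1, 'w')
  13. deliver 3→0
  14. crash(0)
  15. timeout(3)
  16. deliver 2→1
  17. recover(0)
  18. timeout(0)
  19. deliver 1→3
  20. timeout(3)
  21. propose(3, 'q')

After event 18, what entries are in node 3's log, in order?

step 1 timeout(3): 3={cand,t=1,log=-}
step 2 deliver 3→0: 0={foll,t=1,log=-}
step 3 deliver 0→3: —
step 4 deliver 3→1: 1={foll,t=1,log=-}
step 5 deliver 1→3: 3={lead,t=1,log=-}
step 6 propose(3,'q'): 3={lead,t=1,log=q}
step 7 deliver 3→0: 0={foll,t=1,log=q}
step 8 deliver 0→3: —
step 9 deliver 3→0: —
step 10 crash(1): 1={✗foll,t=1,log=-}
step 11 recover(1): 1={foll,t=1,log=-}
step 12 propose(1,'w'): —
step 13 deliver 3→0: —
step 14 crash(0): 0={✗foll,t=1,log=q}
step 15 timeout(3): 3={cand,t=2,log=q}
step 16 deliver 2→1: —
step 17 recover(0): 0={foll,t=1,log=q}
step 18 timeout(0): 0={cand,t=2,log=q}

q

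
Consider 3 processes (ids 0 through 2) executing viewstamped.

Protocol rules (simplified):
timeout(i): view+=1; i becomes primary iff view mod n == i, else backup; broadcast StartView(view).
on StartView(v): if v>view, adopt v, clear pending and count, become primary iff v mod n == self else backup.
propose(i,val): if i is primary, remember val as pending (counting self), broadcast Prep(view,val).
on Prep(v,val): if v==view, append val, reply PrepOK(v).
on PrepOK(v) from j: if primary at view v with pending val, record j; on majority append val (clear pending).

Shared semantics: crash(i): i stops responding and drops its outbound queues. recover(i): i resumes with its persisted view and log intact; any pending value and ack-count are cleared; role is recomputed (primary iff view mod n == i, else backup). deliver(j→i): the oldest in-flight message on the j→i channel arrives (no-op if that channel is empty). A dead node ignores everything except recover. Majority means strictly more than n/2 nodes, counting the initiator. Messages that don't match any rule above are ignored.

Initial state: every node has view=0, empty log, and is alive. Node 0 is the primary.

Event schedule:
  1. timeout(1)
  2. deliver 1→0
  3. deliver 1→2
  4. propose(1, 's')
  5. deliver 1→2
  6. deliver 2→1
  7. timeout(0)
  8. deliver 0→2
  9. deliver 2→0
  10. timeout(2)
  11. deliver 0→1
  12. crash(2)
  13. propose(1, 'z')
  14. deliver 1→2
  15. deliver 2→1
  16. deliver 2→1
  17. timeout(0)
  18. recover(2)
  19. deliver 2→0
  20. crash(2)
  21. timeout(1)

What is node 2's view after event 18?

[1] timeout(1) → N1(prim v1 [-])
[2] deliver 1→0 → N0(back v1 [-])
[3] deliver 1→2 → N2(back v1 [-])
[4] propose(1,'s') → ∅
[5] deliver 1→2 → N2(back v1 [s])
[6] deliver 2→1 → N1(prim v1 [s])
[7] timeout(0) → N0(back v2 [-])
[8] deliver 0→2 → N2(prim v2 [s])
[9] deliver 2→0 → ∅
[10] timeout(2) → N2(back v3 [s])
[11] deliver 0→1 → N1(back v2 [s])
[12] crash(2) → N2(✗back v3 [s])
[13] propose(1,'z') → ∅
[14] deliver 1→2 → ∅
[15] deliver 2→1 → ∅
[16] deliver 2→1 → ∅
[17] timeout(0) → N0(prim v3 [-])
[18] recover(2) → N2(back v3 [s])

3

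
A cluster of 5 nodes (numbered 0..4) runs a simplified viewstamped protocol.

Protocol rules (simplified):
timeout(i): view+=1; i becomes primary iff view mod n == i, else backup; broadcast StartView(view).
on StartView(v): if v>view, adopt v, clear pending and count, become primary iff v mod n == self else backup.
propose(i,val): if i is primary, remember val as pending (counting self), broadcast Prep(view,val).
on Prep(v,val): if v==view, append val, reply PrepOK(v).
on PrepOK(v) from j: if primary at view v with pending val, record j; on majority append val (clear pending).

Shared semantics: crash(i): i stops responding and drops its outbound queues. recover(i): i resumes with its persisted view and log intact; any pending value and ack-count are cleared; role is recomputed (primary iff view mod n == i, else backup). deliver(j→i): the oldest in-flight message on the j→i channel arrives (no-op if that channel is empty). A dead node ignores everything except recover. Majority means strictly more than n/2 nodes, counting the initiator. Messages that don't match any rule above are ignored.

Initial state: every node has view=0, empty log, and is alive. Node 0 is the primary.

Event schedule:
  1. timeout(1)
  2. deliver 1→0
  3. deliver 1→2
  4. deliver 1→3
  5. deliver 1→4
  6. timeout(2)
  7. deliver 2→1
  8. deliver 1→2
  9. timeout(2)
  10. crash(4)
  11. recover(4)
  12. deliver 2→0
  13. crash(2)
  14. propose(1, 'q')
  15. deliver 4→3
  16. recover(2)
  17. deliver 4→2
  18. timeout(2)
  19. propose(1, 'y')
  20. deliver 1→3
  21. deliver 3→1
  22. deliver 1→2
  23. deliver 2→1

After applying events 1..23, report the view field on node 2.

1. timeout(1):  <1:prim v1 ->
2. deliver 1→0:  <0:back v1 ->
3. deliver 1→2:  <2:back v1 ->
4. deliver 1→3:  <3:back v1 ->
5. deliver 1→4:  <4:back v1 ->
6. timeout(2):  <2:prim v2 ->
7. deliver 2→1:  <1:back v2 ->
8. deliver 1→2:  nop
9. timeout(2):  <2:back v3 ->
10. crash(4):  <4:✗back v1 ->
11. recover(4):  <4:back v1 ->
12. deliver 2→0:  <0:back v2 ->
13. crash(2):  <2:✗back v3 ->
14. propose(1,'q'):  nop
15. deliver 4→3:  nop
16. recover(2):  <2:back v3 ->
17. deliver 4→2:  nop
18. timeout(2):  <2:back v4 ->
19. propose(1,'y'):  nop
20. deliver 1→3:  nop
21. deliver 3→1:  nop
22. deliver 1→2:  nop
23. deliver 2→1:  <1:back v4 ->

4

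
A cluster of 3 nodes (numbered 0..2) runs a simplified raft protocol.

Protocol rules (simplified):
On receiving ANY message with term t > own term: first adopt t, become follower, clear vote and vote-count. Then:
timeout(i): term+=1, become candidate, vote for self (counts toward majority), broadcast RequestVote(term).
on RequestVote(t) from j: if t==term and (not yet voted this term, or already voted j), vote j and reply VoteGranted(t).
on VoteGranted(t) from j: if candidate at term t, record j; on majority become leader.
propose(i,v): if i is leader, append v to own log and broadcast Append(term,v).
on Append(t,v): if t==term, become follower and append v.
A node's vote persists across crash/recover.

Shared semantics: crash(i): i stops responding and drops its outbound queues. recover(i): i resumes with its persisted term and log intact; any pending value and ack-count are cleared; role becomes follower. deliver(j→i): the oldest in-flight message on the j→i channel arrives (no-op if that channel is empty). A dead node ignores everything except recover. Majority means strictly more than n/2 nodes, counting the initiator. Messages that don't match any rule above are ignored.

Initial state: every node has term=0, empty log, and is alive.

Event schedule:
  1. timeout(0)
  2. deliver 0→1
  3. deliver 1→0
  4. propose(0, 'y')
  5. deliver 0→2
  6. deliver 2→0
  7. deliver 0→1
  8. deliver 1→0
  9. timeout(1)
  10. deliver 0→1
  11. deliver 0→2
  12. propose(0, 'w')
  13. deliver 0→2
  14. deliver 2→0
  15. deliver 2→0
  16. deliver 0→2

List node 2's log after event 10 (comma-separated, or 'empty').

empty

step 1 timeout(0): 0={cand,t=1,log=-}
step 2 deliver 0→1: 1={foll,t=1,log=-}
step 3 deliver 1→0: 0={lead,t=1,log=-}
step 4 propose(0,'y'): 0={lead,t=1,log=y}
step 5 deliver 0→2: 2={foll,t=1,log=-}
step 6 deliver 2→0: —
step 7 deliver 0→1: 1={foll,t=1,log=y}
step 8 deliver 1→0: —
step 9 timeout(1): 1={cand,t=2,log=y}
step 10 deliver 0→1: —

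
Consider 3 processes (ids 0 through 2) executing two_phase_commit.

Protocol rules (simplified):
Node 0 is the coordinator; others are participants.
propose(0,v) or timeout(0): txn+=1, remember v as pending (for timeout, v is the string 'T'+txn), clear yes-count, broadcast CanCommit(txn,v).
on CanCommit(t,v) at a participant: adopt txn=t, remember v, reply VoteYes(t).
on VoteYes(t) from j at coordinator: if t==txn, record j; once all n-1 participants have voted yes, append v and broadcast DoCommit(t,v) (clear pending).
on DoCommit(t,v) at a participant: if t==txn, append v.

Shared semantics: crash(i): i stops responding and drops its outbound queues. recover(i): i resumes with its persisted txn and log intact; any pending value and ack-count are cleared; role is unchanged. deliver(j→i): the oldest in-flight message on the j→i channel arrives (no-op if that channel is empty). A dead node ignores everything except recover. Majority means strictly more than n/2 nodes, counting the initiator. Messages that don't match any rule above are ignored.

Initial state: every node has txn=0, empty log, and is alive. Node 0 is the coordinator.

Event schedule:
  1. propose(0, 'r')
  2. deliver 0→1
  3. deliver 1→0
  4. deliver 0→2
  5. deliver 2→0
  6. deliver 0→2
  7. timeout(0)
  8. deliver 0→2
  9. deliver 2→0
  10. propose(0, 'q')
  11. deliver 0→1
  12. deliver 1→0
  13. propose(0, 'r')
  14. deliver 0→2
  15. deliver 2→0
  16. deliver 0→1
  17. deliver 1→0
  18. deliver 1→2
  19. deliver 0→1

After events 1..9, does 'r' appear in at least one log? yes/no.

yes

[1] propose(0,'r') → N0(coor t1 [-])
[2] deliver 0→1 → N1(part t1 [-])
[3] deliver 1→0 → ∅
[4] deliver 0→2 → N2(part t1 [-])
[5] deliver 2→0 → N0(coor t1 [r])
[6] deliver 0→2 → N2(part t1 [r])
[7] timeout(0) → N0(coor t2 [r])
[8] deliver 0→2 → N2(part t2 [r])
[9] deliver 2→0 → ∅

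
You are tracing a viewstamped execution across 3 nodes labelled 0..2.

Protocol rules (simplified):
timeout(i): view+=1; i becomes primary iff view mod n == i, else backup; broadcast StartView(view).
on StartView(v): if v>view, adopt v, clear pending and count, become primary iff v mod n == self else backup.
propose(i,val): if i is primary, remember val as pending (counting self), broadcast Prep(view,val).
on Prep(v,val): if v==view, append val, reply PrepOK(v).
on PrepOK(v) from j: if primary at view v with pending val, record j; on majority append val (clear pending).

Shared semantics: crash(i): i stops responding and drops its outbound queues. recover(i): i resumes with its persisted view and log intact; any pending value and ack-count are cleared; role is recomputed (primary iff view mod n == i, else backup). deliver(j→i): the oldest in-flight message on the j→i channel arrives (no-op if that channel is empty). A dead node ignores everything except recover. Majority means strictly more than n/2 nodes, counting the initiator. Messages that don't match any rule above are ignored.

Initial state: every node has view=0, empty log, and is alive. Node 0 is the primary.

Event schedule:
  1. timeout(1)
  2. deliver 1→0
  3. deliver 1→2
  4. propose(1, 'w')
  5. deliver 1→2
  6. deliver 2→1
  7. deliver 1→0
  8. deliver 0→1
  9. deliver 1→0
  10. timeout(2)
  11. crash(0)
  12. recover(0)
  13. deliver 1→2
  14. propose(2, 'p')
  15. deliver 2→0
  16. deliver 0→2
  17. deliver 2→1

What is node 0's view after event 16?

2

[1] timeout(1) → N1(prim v1 [-])
[2] deliver 1→0 → N0(back v1 [-])
[3] deliver 1→2 → N2(back v1 [-])
[4] propose(1,'w') → ∅
[5] deliver 1→2 → N2(back v1 [w])
[6] deliver 2→1 → N1(prim v1 [w])
[7] deliver 1→0 → N0(back v1 [w])
[8] deliver 0→1 → ∅
[9] deliver 1→0 → ∅
[10] timeout(2) → N2(prim v2 [w])
[11] crash(0) → N0(✗back v1 [w])
[12] recover(0) → N0(back v1 [w])
[13] deliver 1→2 → ∅
[14] propose(2,'p') → ∅
[15] deliver 2→0 → N0(back v2 [w])
[16] deliver 0→2 → ∅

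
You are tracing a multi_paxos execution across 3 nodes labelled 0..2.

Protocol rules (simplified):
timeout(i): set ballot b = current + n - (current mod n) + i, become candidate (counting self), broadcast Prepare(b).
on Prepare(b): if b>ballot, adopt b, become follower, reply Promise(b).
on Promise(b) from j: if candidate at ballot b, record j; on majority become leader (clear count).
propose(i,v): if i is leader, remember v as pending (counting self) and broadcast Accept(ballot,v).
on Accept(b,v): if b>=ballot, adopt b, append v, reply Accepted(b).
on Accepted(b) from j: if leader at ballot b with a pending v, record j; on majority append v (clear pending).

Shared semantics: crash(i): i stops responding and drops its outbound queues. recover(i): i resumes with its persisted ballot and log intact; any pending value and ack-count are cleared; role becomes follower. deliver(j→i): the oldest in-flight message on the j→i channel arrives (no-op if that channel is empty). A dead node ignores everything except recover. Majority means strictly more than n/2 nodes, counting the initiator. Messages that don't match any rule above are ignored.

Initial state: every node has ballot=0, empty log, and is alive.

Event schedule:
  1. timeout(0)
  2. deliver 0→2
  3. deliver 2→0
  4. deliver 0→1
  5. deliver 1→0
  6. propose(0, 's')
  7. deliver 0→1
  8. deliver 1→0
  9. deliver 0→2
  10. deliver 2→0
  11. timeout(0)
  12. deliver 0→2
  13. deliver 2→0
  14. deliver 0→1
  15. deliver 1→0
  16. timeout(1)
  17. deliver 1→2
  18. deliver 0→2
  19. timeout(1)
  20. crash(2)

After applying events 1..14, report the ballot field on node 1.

6

e1 timeout(0): 0[cand,b=3,-]
e2 deliver 0→2: 2[foll,b=3,-]
e3 deliver 2→0: 0[lead,b=3,-]
e4 deliver 0→1: 1[foll,b=3,-]
e5 deliver 1→0: ·
e6 propose(0,'s'): ·
e7 deliver 0→1: 1[foll,b=3,s]
e8 deliver 1→0: 0[lead,b=3,s]
e9 deliver 0→2: 2[foll,b=3,s]
e10 deliver 2→0: ·
e11 timeout(0): 0[cand,b=6,s]
e12 deliver 0→2: 2[foll,b=6,s]
e13 deliver 2→0: 0[lead,b=6,s]
e14 deliver 0→1: 1[foll,b=6,s]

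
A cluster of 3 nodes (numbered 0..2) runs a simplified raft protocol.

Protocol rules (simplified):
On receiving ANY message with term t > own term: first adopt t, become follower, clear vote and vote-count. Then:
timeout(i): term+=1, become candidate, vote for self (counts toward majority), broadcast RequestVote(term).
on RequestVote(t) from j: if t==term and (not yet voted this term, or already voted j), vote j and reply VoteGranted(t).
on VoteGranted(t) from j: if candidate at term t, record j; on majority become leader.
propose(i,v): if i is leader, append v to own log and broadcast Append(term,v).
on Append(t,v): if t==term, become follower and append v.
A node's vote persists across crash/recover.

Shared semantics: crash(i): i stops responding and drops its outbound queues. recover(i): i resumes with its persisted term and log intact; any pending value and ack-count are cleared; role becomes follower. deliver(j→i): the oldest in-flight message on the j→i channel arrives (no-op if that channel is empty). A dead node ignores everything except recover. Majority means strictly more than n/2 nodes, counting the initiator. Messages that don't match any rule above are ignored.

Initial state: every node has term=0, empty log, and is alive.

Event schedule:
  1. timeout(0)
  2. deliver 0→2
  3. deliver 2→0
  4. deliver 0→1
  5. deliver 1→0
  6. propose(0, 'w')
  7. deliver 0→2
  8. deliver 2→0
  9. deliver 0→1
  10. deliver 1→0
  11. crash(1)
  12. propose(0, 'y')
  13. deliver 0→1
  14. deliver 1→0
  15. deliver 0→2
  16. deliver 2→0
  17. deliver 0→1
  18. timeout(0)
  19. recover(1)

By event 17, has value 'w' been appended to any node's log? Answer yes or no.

yes

step 1 timeout(0): 0={cand,t=1,log=-}
step 2 deliver 0→2: 2={foll,t=1,log=-}
step 3 deliver 2→0: 0={lead,t=1,log=-}
step 4 deliver 0→1: 1={foll,t=1,log=-}
step 5 deliver 1→0: —
step 6 propose(0,'w'): 0={lead,t=1,log=w}
step 7 deliver 0→2: 2={foll,t=1,log=w}
step 8 deliver 2→0: —
step 9 deliver 0→1: 1={foll,t=1,log=w}
step 10 deliver 1→0: —
step 11 crash(1): 1={✗foll,t=1,log=w}
step 12 propose(0,'y'): 0={lead,t=1,log=w,y}
step 13 deliver 0→1: —
step 14 deliver 1→0: —
step 15 deliver 0→2: 2={foll,t=1,log=w,y}
step 16 deliver 2→0: —
step 17 deliver 0→1: —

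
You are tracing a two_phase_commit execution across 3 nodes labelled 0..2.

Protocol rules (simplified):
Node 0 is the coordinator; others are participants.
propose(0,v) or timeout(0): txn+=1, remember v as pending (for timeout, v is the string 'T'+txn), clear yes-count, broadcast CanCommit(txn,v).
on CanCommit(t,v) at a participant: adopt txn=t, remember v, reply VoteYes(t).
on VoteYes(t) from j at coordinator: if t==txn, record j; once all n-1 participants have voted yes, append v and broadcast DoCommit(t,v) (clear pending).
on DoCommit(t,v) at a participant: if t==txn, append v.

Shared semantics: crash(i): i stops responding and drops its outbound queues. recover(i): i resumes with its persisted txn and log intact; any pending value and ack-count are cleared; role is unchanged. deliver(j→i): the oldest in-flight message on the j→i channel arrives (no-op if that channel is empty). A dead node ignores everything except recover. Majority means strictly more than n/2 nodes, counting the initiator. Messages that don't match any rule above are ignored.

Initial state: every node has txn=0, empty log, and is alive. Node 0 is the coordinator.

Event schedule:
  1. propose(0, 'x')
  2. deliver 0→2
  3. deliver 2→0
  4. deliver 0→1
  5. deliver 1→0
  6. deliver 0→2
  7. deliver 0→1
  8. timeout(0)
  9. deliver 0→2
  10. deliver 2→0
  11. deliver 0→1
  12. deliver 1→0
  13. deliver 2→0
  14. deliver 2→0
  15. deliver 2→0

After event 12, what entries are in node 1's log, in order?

[1] propose(0,'x') → N0(coor t1 [-])
[2] deliver 0→2 → N2(part t1 [-])
[3] deliver 2→0 → ∅
[4] deliver 0→1 → N1(part t1 [-])
[5] deliver 1→0 → N0(coor t1 [x])
[6] deliver 0→2 → N2(part t1 [x])
[7] deliver 0→1 → N1(part t1 [x])
[8] timeout(0) → N0(coor t2 [x])
[9] deliver 0→2 → N2(part t2 [x])
[10] deliver 2→0 → ∅
[11] deliver 0→1 → N1(part t2 [x])
[12] deliver 1→0 → N0(coor t2 [x,T2])

x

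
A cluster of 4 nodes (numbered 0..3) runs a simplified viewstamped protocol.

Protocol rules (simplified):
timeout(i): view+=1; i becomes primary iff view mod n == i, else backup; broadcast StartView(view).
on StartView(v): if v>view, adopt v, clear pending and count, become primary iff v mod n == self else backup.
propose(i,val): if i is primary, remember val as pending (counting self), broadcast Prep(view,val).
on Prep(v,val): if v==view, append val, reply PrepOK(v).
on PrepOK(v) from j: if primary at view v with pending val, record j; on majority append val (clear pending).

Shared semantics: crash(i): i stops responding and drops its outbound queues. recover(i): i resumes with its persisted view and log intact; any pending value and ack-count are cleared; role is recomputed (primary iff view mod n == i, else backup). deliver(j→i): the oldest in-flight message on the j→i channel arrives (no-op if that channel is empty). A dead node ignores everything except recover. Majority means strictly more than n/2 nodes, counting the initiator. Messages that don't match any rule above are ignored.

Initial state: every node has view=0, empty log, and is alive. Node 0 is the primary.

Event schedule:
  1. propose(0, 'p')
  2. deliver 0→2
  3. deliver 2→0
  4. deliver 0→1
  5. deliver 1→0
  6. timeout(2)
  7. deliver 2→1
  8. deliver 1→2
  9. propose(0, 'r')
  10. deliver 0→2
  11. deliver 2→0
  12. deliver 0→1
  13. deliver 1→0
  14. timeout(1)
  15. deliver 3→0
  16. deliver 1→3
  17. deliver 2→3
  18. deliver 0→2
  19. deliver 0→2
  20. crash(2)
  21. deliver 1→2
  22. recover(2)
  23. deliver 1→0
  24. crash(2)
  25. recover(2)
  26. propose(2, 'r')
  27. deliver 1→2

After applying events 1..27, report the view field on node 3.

[1] propose(0,'p') → ∅
[2] deliver 0→2 → N2(back v0 [p])
[3] deliver 2→0 → ∅
[4] deliver 0→1 → N1(back v0 [p])
[5] deliver 1→0 → N0(prim v0 [p])
[6] timeout(2) → N2(back v1 [p])
[7] deliver 2→1 → N1(prim v1 [p])
[8] deliver 1→2 → ∅
[9] propose(0,'r') → ∅
[10] deliver 0→2 → ∅
[11] deliver 2→0 → N0(back v1 [p])
[12] deliver 0→1 → ∅
[13] deliver 1→0 → ∅
[14] timeout(1) → N1(back v2 [p])
[15] deliver 3→0 → ∅
[16] deliver 1→3 → N3(back v2 [-])
[17] deliver 2→3 → ∅
[18] deliver 0→2 → ∅
[19] deliver 0→2 → ∅
[20] crash(2) → N2(✗back v1 [p])
[21] deliver 1→2 → ∅
[22] recover(2) → N2(back v1 [p])
[23] deliver 1→0 → N0(back v2 [p])
[24] crash(2) → N2(✗back v1 [p])
[25] recover(2) → N2(back v1 [p])
[26] propose(2,'r') → ∅
[27] deliver 1→2 → N2(prim v2 [p])

2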